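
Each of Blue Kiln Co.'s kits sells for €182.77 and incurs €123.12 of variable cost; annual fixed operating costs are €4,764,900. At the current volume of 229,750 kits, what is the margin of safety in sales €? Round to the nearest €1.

Each unit contributes €182.77 − €123.12 = €59.65. Break-even units = €4,764,900 ÷ €59.65 = 79,880.97; break-even revenue = 79,880.97 × €182.77 = €14,599,845.31.
Current sales = 229,750 × €182.77 = €41,991,407.50.
Margin of safety = €41,991,407.50 − €14,599,845.31 = €27,391,562.

€27,391,562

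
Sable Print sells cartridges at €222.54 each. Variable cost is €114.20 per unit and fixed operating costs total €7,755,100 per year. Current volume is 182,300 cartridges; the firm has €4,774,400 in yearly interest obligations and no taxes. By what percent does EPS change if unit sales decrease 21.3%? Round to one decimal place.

-58.3%

Contribution at this volume is 182,300 × €108.34 = €19,750,382.00.
EBIT = €19,750,382.00 − €7,755,100 = €11,995,282.00.
Interest = €4,774,400.00, so EBIT − I = €7,220,882.00.
Degree of combined leverage = contribution ÷ (EBIT − I) = €19,750,382.00 ÷ €7,220,882.00 = 2.7352.
%ΔEPS = DCL × %ΔSales = 2.7352 × -21.3% = -58.3%.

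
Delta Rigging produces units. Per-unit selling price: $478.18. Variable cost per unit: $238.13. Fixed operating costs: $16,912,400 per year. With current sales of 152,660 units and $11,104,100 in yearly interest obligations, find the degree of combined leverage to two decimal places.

4.25

Contribution at this volume is 152,660 × $240.05 = $36,646,033.00.
Operating income = contribution − fixed costs = $36,646,033.00 − $16,912,400 = $19,733,633.00. Interest = $11,104,100.00, so EBIT − I = $8,629,533.00.
Degree of total leverage = total CM / (EBIT − interest) = $36,646,033.00 / $8,629,533.00 = 4.2466.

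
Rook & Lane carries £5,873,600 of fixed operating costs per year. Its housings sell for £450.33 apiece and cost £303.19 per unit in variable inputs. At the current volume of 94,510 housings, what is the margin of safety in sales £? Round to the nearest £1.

Contribution margin per unit = £450.33 − £303.19 = £147.14. Break-even units = £5,873,600 ÷ £147.14 = 39,918.45; break-even revenue = 39,918.45 × £450.33 = £17,976,473.35.
Actual sales revenue = 94,510 × £450.33 = £42,560,688.30.
Margin of safety = £42,560,688.30 − £17,976,473.35 = £24,584,215.

£24,584,215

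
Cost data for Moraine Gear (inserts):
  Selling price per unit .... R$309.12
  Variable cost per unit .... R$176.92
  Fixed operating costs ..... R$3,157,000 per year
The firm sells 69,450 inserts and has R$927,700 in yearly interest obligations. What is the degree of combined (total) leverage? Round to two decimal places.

1.80

Contribution at this volume is 69,450 × R$132.20 = R$9,181,290.00.
EBIT = R$9,181,290.00 − R$3,157,000 = R$6,024,290.00. Interest = R$927,700.00, so EBIT − I = R$5,096,590.00.
Degree of total leverage = total CM / (EBIT − interest) = R$9,181,290.00 / R$5,096,590.00 = 1.8015.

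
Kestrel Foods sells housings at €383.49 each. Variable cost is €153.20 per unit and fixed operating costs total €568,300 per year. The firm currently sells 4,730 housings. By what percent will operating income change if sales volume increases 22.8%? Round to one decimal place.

+47.7%

At 4,730 units, contribution = 4,730 × €230.29 = €1,089,271.70.
EBIT = €1,089,271.70 − €568,300 = €520,971.70.
Degree of operating leverage = €1,089,271.70 / €520,971.70 = 2.0908.
%ΔEBIT = DOL × %ΔSales = 2.0908 × +22.8% = +47.7%.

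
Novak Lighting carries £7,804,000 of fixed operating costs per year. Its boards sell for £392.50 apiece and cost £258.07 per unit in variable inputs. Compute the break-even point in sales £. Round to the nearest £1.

Contribution margin per unit = £392.50 − £258.07 = £134.43, a CM ratio of £134.43 ÷ £392.50 = 0.3425.
Break-even sales = FC ÷ CM ratio = £7,804,000 × £392.50 / £134.43 = £22,785,613.

£22,785,613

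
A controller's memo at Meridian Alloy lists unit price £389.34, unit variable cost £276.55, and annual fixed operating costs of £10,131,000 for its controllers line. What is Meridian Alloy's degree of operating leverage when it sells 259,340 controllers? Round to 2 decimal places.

Total contribution margin = 259,340 × £112.79 = £29,250,958.60.
EBIT = £29,250,958.60 − £10,131,000 = £19,119,958.60.
So DOL = total CM / EBIT = £29,250,958.60 / £19,119,958.60 = 1.5299.

1.53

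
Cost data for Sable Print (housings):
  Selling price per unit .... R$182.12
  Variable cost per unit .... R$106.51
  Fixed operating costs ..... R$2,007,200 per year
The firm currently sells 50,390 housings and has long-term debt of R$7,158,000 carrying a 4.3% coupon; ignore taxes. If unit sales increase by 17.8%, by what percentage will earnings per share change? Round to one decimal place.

+45.4%

Total contribution margin = 50,390 × R$75.61 = R$3,809,987.90.
Operating income = contribution − fixed costs = R$3,809,987.90 − R$2,007,200 = R$1,802,787.90.
Interest = R$307,794.00, so EBIT − I = R$1,494,993.90.
Degree of combined leverage = contribution ÷ (EBIT − I) = R$3,809,987.90 ÷ R$1,494,993.90 = 2.5485.
EPS therefore changes by 2.5485 × (+17.8%) = +45.4%.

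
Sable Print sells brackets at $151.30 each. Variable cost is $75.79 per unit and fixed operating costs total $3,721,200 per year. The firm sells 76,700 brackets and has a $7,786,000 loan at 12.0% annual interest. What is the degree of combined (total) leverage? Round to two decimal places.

5.10

At 76,700 units, contribution = 76,700 × $75.51 = $5,791,617.00.
EBIT = $5,791,617.00 − $3,721,200 = $2,070,417.00. Interest = $934,320.00, so EBIT − I = $1,136,097.00.
DCL = contribution ÷ (EBIT − I) = $5,791,617.00 ÷ $1,136,097.00 = 5.0978.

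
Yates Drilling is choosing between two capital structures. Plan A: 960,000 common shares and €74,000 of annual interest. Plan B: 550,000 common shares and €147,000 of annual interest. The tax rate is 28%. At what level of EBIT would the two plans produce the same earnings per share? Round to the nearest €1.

€244,927

At indifference, (EBIT − 74,000)(1 − t)/960,000 = (EBIT − 147,000)(1 − t)/550,000.
The (1 − t) factor cancels: (EBIT − 74,000) × 550,000 = (EBIT − 147,000) × 960,000.
EBIT × (960,000 − 550,000) = 147,000 × 960,000 − 74,000 × 550,000 = 100,420,000,000, so EBIT = 100,420,000,000 ÷ 410,000 = 244,926.83.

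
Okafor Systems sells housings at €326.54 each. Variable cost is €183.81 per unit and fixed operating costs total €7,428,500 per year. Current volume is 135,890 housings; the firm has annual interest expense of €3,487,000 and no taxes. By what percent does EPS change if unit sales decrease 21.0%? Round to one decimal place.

Total contribution margin = 135,890 × €142.73 = €19,395,579.70.
EBIT = €19,395,579.70 − €7,428,500 = €11,967,079.70.
Interest = €3,487,000.00, so EBIT − I = €8,480,079.70.
Degree of combined leverage = contribution ÷ (EBIT − I) = €19,395,579.70 ÷ €8,480,079.70 = 2.2872.
EPS therefore changes by 2.2872 × (-21.0%) = -48.0%.

-48.0%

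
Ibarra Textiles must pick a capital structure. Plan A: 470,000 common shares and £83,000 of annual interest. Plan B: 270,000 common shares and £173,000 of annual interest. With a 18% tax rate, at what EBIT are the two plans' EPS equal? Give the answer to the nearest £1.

£294,500

At indifference, (EBIT − 83,000)(1 − t)/470,000 = (EBIT − 173,000)(1 − t)/270,000.
Cancelling (1 − t) and cross-multiplying: 270,000·(EBIT − 83,000) = 470,000·(EBIT − 173,000).
Solving, EBIT = (173,000·470,000 − 83,000·270,000) / (470,000 − 270,000) = 58,900,000,000 / 200,000 = 294,500.00.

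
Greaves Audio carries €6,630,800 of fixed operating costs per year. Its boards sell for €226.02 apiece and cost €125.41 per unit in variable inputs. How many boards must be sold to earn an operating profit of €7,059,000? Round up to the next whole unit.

Contribution margin per unit = €226.02 − €125.41 = €100.61.
Required volume = (fixed costs + target profit) ÷ CM = (€6,630,800 + €7,059,000) ÷ €100.61 = 136,067.99, so 136,068 boards.

136,068 boards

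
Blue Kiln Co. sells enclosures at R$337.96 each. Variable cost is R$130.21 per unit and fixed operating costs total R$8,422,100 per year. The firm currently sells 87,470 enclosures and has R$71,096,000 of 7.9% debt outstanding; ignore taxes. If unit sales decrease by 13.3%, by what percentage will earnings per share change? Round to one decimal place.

Total contribution margin = 87,470 × R$207.75 = R$18,171,892.50.
Subtracting fixed costs: EBIT = R$18,171,892.50 − R$8,422,100 = R$9,749,792.50.
After interest of R$5,616,584.00, pre-tax earnings = R$4,133,208.50.
DCL = total CM / (EBIT − I) = R$18,171,892.50 / R$4,133,208.50 = 4.3966.
EPS therefore changes by 4.3966 × (-13.3%) = -58.5%.

-58.5%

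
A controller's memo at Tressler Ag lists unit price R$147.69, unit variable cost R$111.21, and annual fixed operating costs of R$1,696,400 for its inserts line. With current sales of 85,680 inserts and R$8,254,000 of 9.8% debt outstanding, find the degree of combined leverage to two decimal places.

5.04

Contribution at this volume is 85,680 × R$36.48 = R$3,125,606.40.
Subtracting fixed costs: EBIT = R$3,125,606.40 − R$1,696,400 = R$1,429,206.40. Interest = R$808,892.00.
DOL = R$3,125,606.40 ÷ R$1,429,206.40 = 2.1870; DFL = R$1,429,206.40 ÷ R$620,314.40 = 2.3040.
DCL = DOL × DFL = 2.1870 × 2.3040 = 5.0388.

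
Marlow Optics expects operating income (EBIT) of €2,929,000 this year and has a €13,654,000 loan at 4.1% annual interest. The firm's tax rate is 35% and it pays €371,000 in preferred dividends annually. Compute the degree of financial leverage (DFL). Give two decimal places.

Annual interest charges come to €559,814.00.
Preferred dividends grossed up pre-tax: €371,000 / (1 − 0.35) = €570,769.23.
DFL = EBIT ÷ [EBIT − I − D_p/(1−t)] = €2,929,000 ÷ [€2,929,000 − €559,814.00 − €570,769.23] = €2,929,000 ÷ €1,798,416.77 = 1.6287.

1.63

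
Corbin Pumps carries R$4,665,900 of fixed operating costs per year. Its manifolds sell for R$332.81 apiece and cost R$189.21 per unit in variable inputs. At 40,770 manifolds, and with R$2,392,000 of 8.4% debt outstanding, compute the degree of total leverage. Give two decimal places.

Contribution at this volume is 40,770 × R$143.60 = R$5,854,572.00.
Subtracting fixed costs: EBIT = R$5,854,572.00 − R$4,665,900 = R$1,188,672.00. Interest = R$200,928.00, so EBIT − I = R$987,744.00.
DCL = contribution ÷ (EBIT − I) = R$5,854,572.00 ÷ R$987,744.00 = 5.9272.

5.93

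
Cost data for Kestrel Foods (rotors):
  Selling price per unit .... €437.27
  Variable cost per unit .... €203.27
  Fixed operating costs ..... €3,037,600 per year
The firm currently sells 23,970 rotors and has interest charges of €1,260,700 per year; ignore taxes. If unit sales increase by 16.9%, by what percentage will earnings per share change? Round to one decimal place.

+72.3%

Total contribution margin = 23,970 × €234.00 = €5,608,980.00.
EBIT = €5,608,980.00 − €3,037,600 = €2,571,380.00.
Interest = €1,260,700.00, so EBIT − I = €1,310,680.00.
DCL = total CM / (EBIT − I) = €5,608,980.00 / €1,310,680.00 = 4.2794.
%ΔEPS = DCL × %ΔSales = 4.2794 × +16.9% = +72.3%.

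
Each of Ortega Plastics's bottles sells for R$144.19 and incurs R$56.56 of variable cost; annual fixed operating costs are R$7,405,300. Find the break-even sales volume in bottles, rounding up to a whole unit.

84,507 bottles

Unit CM = price − variable cost = R$144.19 − R$56.56 = R$87.63.
Break-even Q = R$7,405,300 / R$87.63 = 84,506.45 → 84,507 bottles.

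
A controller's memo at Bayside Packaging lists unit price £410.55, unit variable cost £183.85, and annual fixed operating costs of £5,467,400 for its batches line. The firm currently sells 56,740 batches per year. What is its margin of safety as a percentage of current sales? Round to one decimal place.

57.5%

Unit CM = price − variable cost = £410.55 − £183.85 = £226.70. Break-even units = £5,467,400 ÷ £226.70 = 24,117.34; break-even revenue = 24,117.34 × £410.55 = £9,901,372.17.
Current sales = 56,740 × £410.55 = £23,294,607.00.
Margin of safety = (£23,294,607.00 − £9,901,372.17) ÷ £23,294,607.00 = 57.5%.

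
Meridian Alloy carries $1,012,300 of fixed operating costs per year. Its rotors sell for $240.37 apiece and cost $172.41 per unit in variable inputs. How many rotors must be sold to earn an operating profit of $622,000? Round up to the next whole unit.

Contribution margin per unit = $240.37 − $172.41 = $67.96.
Units = (FC + target) / CM = ($1,012,300 + $622,000) / $67.96 = 24,047.97, so 24,048 rotors.

24,048 rotors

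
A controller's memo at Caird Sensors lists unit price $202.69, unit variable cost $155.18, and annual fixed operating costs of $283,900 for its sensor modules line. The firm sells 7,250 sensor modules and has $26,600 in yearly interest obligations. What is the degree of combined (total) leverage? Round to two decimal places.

At 7,250 units, contribution = 7,250 × $47.51 = $344,447.50.
EBIT = $344,447.50 − $283,900 = $60,547.50. Interest = $26,600.00, so EBIT − I = $33,947.50.
Degree of total leverage = total CM / (EBIT − interest) = $344,447.50 / $33,947.50 = 10.1465.

10.15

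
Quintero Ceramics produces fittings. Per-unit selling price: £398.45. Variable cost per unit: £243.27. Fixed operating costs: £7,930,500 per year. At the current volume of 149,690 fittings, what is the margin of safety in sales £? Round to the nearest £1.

Unit CM = price − variable cost = £398.45 − £243.27 = £155.18. Break-even units = £7,930,500 ÷ £155.18 = 51,105.17; break-even revenue = 51,105.17 × £398.45 = £20,362,854.27.
Current sales = 149,690 × £398.45 = £59,643,980.50.
Margin of safety = £59,643,980.50 − £20,362,854.27 = £39,281,126.

£39,281,126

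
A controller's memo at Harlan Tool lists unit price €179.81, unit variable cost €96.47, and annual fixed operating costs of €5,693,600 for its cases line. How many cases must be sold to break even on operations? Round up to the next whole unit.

Contribution margin per unit = €179.81 − €96.47 = €83.34.
Break-even Q = €5,693,600 / €83.34 = 68,317.73 → 68,318 cases.

68,318 cases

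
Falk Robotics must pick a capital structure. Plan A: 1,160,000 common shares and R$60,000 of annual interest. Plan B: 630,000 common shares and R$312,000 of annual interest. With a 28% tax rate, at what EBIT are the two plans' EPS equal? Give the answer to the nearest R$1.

R$611,547

At indifference, (EBIT − 60,000)(1 − t)/1,160,000 = (EBIT − 312,000)(1 − t)/630,000.
The (1 − t) factor cancels: (EBIT − 60,000) × 630,000 = (EBIT − 312,000) × 1,160,000.
EBIT × (1,160,000 − 630,000) = 312,000 × 1,160,000 − 60,000 × 630,000 = 324,120,000,000, so EBIT = 324,120,000,000 ÷ 530,000 = 611,547.17.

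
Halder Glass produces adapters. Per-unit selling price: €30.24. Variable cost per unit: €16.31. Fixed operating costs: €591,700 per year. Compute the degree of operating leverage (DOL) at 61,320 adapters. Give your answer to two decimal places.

Total contribution margin = 61,320 × €13.93 = €854,187.60.
Operating income = contribution − fixed costs = €854,187.60 − €591,700 = €262,487.60.
So DOL = total CM / EBIT = €854,187.60 / €262,487.60 = 3.2542.

3.25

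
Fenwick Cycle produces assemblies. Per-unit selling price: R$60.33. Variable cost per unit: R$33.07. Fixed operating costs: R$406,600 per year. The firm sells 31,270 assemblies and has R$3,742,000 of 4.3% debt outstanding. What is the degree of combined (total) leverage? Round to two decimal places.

At 31,270 units, contribution = 31,270 × R$27.26 = R$852,420.20.
Operating income = contribution − fixed costs = R$852,420.20 − R$406,600 = R$445,820.20. Interest = R$160,906.00.
DOL = R$852,420.20 ÷ R$445,820.20 = 1.9120; DFL = R$445,820.20 ÷ R$284,914.20 = 1.5648.
Combined leverage = 1.9120 × 1.5648 = 2.9919.

2.99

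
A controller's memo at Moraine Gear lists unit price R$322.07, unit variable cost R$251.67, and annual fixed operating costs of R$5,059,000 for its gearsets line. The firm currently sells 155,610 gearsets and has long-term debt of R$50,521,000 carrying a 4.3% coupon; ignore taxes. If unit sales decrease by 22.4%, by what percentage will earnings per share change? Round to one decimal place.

Total contribution margin = 155,610 × R$70.40 = R$10,954,944.00.
Subtracting fixed costs: EBIT = R$10,954,944.00 − R$5,059,000 = R$5,895,944.00.
After interest of R$2,172,403.00, pre-tax earnings = R$3,723,541.00.
Degree of combined leverage = contribution ÷ (EBIT − I) = R$10,954,944.00 ÷ R$3,723,541.00 = 2.9421.
EPS therefore changes by 2.9421 × (-22.4%) = -65.9%.

-65.9%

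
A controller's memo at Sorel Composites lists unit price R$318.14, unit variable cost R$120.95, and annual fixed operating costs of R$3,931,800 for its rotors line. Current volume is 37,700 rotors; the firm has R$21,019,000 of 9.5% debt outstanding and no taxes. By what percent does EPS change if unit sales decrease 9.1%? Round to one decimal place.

-44.9%

At 37,700 units, contribution = 37,700 × R$197.19 = R$7,434,063.00.
Operating income = contribution − fixed costs = R$7,434,063.00 − R$3,931,800 = R$3,502,263.00.
After interest of R$1,996,805.00, pre-tax earnings = R$1,505,458.00.
DCL = total CM / (EBIT − I) = R$7,434,063.00 / R$1,505,458.00 = 4.9381.
EPS therefore changes by 4.9381 × (-9.1%) = -44.9%.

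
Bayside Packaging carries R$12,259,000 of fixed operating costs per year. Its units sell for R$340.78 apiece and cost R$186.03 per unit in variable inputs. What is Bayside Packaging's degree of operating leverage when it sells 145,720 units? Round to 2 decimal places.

Total contribution margin = 145,720 × R$154.75 = R$22,550,170.00.
Subtracting fixed costs: EBIT = R$22,550,170.00 − R$12,259,000 = R$10,291,170.00.
Degree of operating leverage = R$22,550,170.00 / R$10,291,170.00 = 2.1912.

2.19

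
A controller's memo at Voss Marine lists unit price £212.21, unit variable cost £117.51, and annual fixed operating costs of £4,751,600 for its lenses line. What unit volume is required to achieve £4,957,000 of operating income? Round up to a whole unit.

Contribution margin per unit = £212.21 − £117.51 = £94.70.
Units = (FC + target) / CM = (£4,751,600 + £4,957,000) / £94.70 = 102,519.54, so 102,520 lenses.

102,520 lenses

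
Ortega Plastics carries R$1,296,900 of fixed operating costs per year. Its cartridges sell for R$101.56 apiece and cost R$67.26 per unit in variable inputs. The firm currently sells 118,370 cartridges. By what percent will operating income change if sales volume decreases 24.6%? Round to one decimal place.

-36.1%

Contribution at this volume is 118,370 × R$34.30 = R$4,060,091.00.
EBIT = R$4,060,091.00 − R$1,296,900 = R$2,763,191.00.
Degree of operating leverage = R$4,060,091.00 / R$2,763,191.00 = 1.4693.
%ΔEBIT = DOL × %ΔSales = 1.4693 × -24.6% = -36.1%.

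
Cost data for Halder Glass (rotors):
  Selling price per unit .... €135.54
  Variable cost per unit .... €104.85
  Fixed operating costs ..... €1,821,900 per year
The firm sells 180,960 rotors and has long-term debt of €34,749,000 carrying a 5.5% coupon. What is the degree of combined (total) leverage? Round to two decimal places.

3.05

Total contribution margin = 180,960 × €30.69 = €5,553,662.40.
Subtracting fixed costs: EBIT = €5,553,662.40 − €1,821,900 = €3,731,762.40. Interest = €1,911,195.00.
DOL = €5,553,662.40 ÷ €3,731,762.40 = 1.4882; DFL = €3,731,762.40 ÷ €1,820,567.40 = 2.0498.
DCL = DOL × DFL = 1.4882 × 2.0498 = 3.0505.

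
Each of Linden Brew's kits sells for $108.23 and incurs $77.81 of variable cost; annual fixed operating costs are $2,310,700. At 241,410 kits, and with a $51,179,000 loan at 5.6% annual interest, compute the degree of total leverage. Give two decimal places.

3.39

Contribution at this volume is 241,410 × $30.42 = $7,343,692.20.
EBIT = $7,343,692.20 − $2,310,700 = $5,032,992.20. Interest = $2,866,024.00.
DOL = $7,343,692.20 ÷ $5,032,992.20 = 1.4591; DFL = $5,032,992.20 ÷ $2,166,968.20 = 2.3226.
DCL = DOL × DFL = 1.4591 × 2.3226 = 3.3889.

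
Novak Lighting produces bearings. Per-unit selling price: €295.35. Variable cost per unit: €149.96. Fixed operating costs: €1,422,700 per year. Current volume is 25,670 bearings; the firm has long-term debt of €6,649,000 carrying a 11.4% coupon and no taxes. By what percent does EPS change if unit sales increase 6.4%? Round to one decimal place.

At 25,670 units, contribution = 25,670 × €145.39 = €3,732,161.30.
Subtracting fixed costs: EBIT = €3,732,161.30 − €1,422,700 = €2,309,461.30.
Interest = €757,986.00, so EBIT − I = €1,551,475.30.
DCL = total CM / (EBIT − I) = €3,732,161.30 / €1,551,475.30 = 2.4056.
EPS therefore changes by 2.4056 × (+6.4%) = +15.4%.

+15.4%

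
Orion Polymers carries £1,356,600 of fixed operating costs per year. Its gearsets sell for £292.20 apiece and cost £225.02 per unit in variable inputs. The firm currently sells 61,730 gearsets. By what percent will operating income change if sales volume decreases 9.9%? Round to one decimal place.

-14.7%

Contribution at this volume is 61,730 × £67.18 = £4,147,021.40.
Operating income = contribution − fixed costs = £4,147,021.40 − £1,356,600 = £2,790,421.40.
So DOL = total CM / EBIT = £4,147,021.40 / £2,790,421.40 = 1.4862.
So EBIT moves 1.4862 × (-9.9%) = -14.7%.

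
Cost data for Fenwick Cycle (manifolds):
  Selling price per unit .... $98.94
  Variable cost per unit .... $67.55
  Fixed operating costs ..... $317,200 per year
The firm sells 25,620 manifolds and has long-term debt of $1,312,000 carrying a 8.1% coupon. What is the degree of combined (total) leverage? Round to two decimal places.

Contribution at this volume is 25,620 × $31.39 = $804,211.80.
Subtracting fixed costs: EBIT = $804,211.80 − $317,200 = $487,011.80. Interest = $106,272.00, so EBIT − I = $380,739.80.
DCL = contribution ÷ (EBIT − I) = $804,211.80 ÷ $380,739.80 = 2.1122.

2.11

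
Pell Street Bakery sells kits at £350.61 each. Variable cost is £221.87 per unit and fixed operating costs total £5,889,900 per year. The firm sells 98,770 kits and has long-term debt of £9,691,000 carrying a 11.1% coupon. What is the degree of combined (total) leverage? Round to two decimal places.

At 98,770 units, contribution = 98,770 × £128.74 = £12,715,649.80.
Subtracting fixed costs: EBIT = £12,715,649.80 − £5,889,900 = £6,825,749.80. Interest = £1,075,701.00.
DOL = £12,715,649.80 ÷ £6,825,749.80 = 1.8629; DFL = £6,825,749.80 ÷ £5,750,048.80 = 1.1871.
DCL = DOL × DFL = 1.8629 × 1.1871 = 2.2114.

2.21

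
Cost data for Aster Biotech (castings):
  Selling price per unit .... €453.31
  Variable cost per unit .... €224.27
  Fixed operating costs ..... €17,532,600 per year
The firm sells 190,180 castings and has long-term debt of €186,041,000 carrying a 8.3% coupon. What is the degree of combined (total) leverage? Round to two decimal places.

At 190,180 units, contribution = 190,180 × €229.04 = €43,558,827.20.
Subtracting fixed costs: EBIT = €43,558,827.20 − €17,532,600 = €26,026,227.20. Interest = €15,441,403.00.
DOL = €43,558,827.20 ÷ €26,026,227.20 = 1.6737; DFL = €26,026,227.20 ÷ €10,584,824.20 = 2.4588.
DCL = DOL × DFL = 1.6737 × 2.4588 = 4.1153.

4.12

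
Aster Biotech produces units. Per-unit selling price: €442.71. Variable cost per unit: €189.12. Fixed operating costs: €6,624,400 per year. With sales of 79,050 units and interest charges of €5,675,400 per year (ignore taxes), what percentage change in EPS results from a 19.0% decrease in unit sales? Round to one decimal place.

Contribution at this volume is 79,050 × €253.59 = €20,046,289.50.
EBIT = €20,046,289.50 − €6,624,400 = €13,421,889.50.
Interest = €5,675,400.00, so EBIT − I = €7,746,489.50.
DCL = total CM / (EBIT − I) = €20,046,289.50 / €7,746,489.50 = 2.5878.
EPS therefore changes by 2.5878 × (-19.0%) = -49.2%.

-49.2%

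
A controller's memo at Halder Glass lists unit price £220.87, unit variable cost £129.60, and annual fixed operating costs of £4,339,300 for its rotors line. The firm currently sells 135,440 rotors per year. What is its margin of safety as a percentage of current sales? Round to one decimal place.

Each unit contributes £220.87 − £129.60 = £91.27. Break-even units = £4,339,300 ÷ £91.27 = 47,543.55; break-even revenue = 47,543.55 × £220.87 = £10,500,944.35.
Current sales = 135,440 × £220.87 = £29,914,632.80.
Margin of safety = (£29,914,632.80 − £10,500,944.35) ÷ £29,914,632.80 = 64.9%.

64.9%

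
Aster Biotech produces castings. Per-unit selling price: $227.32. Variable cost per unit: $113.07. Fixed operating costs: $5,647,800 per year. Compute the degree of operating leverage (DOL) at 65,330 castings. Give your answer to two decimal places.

At 65,330 units, contribution = 65,330 × $114.25 = $7,463,952.50.
Operating income = contribution − fixed costs = $7,463,952.50 − $5,647,800 = $1,816,152.50.
DOL = contribution ÷ EBIT = $7,463,952.50 ÷ $1,816,152.50 = 4.1098.

4.11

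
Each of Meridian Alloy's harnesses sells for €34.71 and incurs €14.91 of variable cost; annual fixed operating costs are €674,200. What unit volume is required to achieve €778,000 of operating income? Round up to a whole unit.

Each unit contributes €34.71 − €14.91 = €19.80.
Required volume = (fixed costs + target profit) ÷ CM = (€674,200 + €778,000) ÷ €19.80 = 73,343.43, so 73,344 harnesses.

73,344 harnesses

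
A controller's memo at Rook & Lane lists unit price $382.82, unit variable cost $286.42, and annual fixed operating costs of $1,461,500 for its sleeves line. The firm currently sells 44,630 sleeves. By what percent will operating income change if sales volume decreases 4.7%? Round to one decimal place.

-7.1%

Total contribution margin = 44,630 × $96.40 = $4,302,332.00.
EBIT = $4,302,332.00 − $1,461,500 = $2,840,832.00.
Degree of operating leverage = $4,302,332.00 / $2,840,832.00 = 1.5145.
%ΔEBIT = DOL × %ΔSales = 1.5145 × -4.7% = -7.1%.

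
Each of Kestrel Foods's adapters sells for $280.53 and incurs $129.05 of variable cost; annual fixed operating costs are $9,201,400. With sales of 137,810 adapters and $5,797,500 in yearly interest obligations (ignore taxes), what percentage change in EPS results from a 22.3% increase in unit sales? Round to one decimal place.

+79.2%

Total contribution margin = 137,810 × $151.48 = $20,875,458.80.
Operating income = contribution − fixed costs = $20,875,458.80 − $9,201,400 = $11,674,058.80.
Interest = $5,797,500.00, so EBIT − I = $5,876,558.80.
Degree of combined leverage = contribution ÷ (EBIT − I) = $20,875,458.80 ÷ $5,876,558.80 = 3.5523.
EPS therefore changes by 3.5523 × (+22.3%) = +79.2%.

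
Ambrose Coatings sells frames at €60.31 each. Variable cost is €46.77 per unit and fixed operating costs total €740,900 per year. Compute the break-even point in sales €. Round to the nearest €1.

€3,300,124

Contribution margin per unit = €60.31 − €46.77 = €13.54, a CM ratio of €13.54 ÷ €60.31 = 0.2245.
Break-even sales = FC ÷ CM ratio = €740,900 × €60.31 / €13.54 = €3,300,124.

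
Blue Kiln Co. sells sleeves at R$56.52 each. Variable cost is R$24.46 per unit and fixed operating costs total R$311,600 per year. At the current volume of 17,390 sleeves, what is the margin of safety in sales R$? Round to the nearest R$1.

R$433,549

Contribution margin per unit = R$56.52 − R$24.46 = R$32.06. Break-even units = R$311,600 ÷ R$32.06 = 9,719.28; break-even revenue = 9,719.28 × R$56.52 = R$549,333.50.
Actual sales revenue = 17,390 × R$56.52 = R$982,882.80.
Margin of safety = R$982,882.80 − R$549,333.50 = R$433,549.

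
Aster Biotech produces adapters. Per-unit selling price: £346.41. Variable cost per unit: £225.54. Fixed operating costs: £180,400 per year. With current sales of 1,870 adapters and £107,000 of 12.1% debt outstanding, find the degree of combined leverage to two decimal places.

6.92

At 1,870 units, contribution = 1,870 × £120.87 = £226,026.90.
EBIT = £226,026.90 − £180,400 = £45,626.90. Interest = £12,947.00.
DOL = £226,026.90 ÷ £45,626.90 = 4.9538; DFL = £45,626.90 ÷ £32,679.90 = 1.3962.
Combined leverage = 4.9538 × 1.3962 = 6.9165.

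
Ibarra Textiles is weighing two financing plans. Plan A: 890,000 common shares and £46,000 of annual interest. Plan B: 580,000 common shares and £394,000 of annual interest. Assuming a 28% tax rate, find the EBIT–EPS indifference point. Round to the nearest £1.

£1,045,097

Set EPS_A = EPS_B: (EBIT − £46,000)(1 − 0.28) ÷ 890,000 = (EBIT − £394,000)(1 − 0.28) ÷ 580,000.
The (1 − t) factor cancels: (EBIT − 46,000) × 580,000 = (EBIT − 394,000) × 890,000.
Solving, EBIT = (394,000·890,000 − 46,000·580,000) / (890,000 − 580,000) = 323,980,000,000 / 310,000 = 1,045,096.77.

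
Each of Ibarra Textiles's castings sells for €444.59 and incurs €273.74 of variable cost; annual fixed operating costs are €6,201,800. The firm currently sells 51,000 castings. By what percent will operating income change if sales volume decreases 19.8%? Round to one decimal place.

Contribution at this volume is 51,000 × €170.85 = €8,713,350.00.
Operating income = contribution − fixed costs = €8,713,350.00 − €6,201,800 = €2,511,550.00.
DOL = contribution ÷ EBIT = €8,713,350.00 ÷ €2,511,550.00 = 3.4693.
%ΔEBIT = DOL × %ΔSales = 3.4693 × -19.8% = -68.7%.

-68.7%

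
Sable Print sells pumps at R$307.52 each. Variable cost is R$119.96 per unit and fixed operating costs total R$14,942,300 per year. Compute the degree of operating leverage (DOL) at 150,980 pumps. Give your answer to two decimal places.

2.12

Total contribution margin = 150,980 × R$187.56 = R$28,317,808.80.
Operating income = contribution − fixed costs = R$28,317,808.80 − R$14,942,300 = R$13,375,508.80.
So DOL = total CM / EBIT = R$28,317,808.80 / R$13,375,508.80 = 2.1171.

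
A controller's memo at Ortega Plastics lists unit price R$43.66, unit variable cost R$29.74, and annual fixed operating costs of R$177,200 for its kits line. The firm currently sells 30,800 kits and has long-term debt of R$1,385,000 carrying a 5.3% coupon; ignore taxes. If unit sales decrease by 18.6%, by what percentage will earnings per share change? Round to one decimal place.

At 30,800 units, contribution = 30,800 × R$13.92 = R$428,736.00.
Operating income = contribution − fixed costs = R$428,736.00 − R$177,200 = R$251,536.00.
Interest = R$73,405.00, so EBIT − I = R$178,131.00.
DCL = total CM / (EBIT − I) = R$428,736.00 / R$178,131.00 = 2.4069.
EPS therefore changes by 2.4069 × (-18.6%) = -44.8%.

-44.8%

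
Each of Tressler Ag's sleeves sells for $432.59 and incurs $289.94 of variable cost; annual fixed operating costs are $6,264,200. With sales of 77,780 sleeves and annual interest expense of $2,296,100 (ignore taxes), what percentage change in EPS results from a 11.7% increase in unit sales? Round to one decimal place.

Total contribution margin = 77,780 × $142.65 = $11,095,317.00.
Subtracting fixed costs: EBIT = $11,095,317.00 − $6,264,200 = $4,831,117.00.
After interest of $2,296,100.00, pre-tax earnings = $2,535,017.00.
DCL = total CM / (EBIT − I) = $11,095,317.00 / $2,535,017.00 = 4.3768.
%ΔEPS = DCL × %ΔSales = 4.3768 × +11.7% = +51.2%.

+51.2%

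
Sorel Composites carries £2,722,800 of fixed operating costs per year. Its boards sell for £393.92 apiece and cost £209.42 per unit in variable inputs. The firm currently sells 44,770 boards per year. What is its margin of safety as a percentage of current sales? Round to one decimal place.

Contribution margin per unit = £393.92 − £209.42 = £184.50. Break-even units = £2,722,800 ÷ £184.50 = 14,757.72; break-even revenue = 14,757.72 × £393.92 = £5,813,362.47.
Actual sales revenue = 44,770 × £393.92 = £17,635,798.40.
Margin of safety = (£17,635,798.40 − £5,813,362.47) ÷ £17,635,798.40 = 67.0%.

67.0%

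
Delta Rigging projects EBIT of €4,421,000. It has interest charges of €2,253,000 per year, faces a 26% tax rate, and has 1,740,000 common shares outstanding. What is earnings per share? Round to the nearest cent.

€0.92

Interest = €2,253,000.00, so EBT = €4,421,000 − €2,253,000.00 = €2,168,000.00.
After tax at 26%: net income = €2,168,000.00 × 0.74 = €1,604,320.00.
EPS = €1,604,320.00 ÷ 1,740,000 = €0.92.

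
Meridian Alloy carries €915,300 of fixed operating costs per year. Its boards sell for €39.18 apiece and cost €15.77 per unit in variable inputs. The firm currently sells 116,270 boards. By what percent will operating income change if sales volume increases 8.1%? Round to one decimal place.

Contribution at this volume is 116,270 × €23.41 = €2,721,880.70.
EBIT = €2,721,880.70 − €915,300 = €1,806,580.70.
DOL = contribution ÷ EBIT = €2,721,880.70 ÷ €1,806,580.70 = 1.5066.
Operating income changes by 1.5066 × +8.1% = +12.2%.

+12.2%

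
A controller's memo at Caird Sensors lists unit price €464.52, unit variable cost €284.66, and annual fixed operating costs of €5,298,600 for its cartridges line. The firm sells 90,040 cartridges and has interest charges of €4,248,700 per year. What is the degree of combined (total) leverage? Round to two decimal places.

2.44

Contribution at this volume is 90,040 × €179.86 = €16,194,594.40.
Subtracting fixed costs: EBIT = €16,194,594.40 − €5,298,600 = €10,895,994.40. Interest = €4,248,700.00.
DOL = €16,194,594.40 ÷ €10,895,994.40 = 1.4863; DFL = €10,895,994.40 ÷ €6,647,294.40 = 1.6392.
Combined leverage = 1.4863 × 1.6392 = 2.4363.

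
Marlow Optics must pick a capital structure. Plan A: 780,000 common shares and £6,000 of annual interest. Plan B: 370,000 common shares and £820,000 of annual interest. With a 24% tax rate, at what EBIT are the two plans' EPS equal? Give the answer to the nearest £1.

£1,554,585

Set EPS_A = EPS_B: (EBIT − £6,000)(1 − 0.24) ÷ 780,000 = (EBIT − £820,000)(1 − 0.24) ÷ 370,000.
Cancelling (1 − t) and cross-multiplying: 370,000·(EBIT − 6,000) = 780,000·(EBIT − 820,000).
EBIT × (780,000 − 370,000) = 820,000 × 780,000 − 6,000 × 370,000 = 637,380,000,000, so EBIT = 637,380,000,000 ÷ 410,000 = 1,554,585.37.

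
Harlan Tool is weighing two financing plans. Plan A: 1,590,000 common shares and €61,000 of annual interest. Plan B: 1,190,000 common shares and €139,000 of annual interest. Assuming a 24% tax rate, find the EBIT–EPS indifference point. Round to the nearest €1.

€371,050

At indifference, (EBIT − 61,000)(1 − t)/1,590,000 = (EBIT − 139,000)(1 − t)/1,190,000.
The (1 − t) factor cancels: (EBIT − 61,000) × 1,190,000 = (EBIT − 139,000) × 1,590,000.
Solving, EBIT = (139,000·1,590,000 − 61,000·1,190,000) / (1,590,000 − 1,190,000) = 148,420,000,000 / 400,000 = 371,050.00.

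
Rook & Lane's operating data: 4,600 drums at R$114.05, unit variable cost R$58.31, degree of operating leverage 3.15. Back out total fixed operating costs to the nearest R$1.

R$175,006

Contribution at this volume is 4,600 × R$55.74 = R$256,404.00.
DOL = contribution / EBIT, so EBIT = R$256,404.00 / 3.15 = R$81,398.10.
Fixed costs = CM − EBIT = R$256,404.00 − R$81,398.10 = R$175,006.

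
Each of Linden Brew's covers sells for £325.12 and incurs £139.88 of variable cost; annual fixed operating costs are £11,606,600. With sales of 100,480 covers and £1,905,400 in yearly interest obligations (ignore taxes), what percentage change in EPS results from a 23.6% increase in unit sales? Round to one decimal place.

Total contribution margin = 100,480 × £185.24 = £18,612,915.20.
Operating income = contribution − fixed costs = £18,612,915.20 − £11,606,600 = £7,006,315.20.
Interest = £1,905,400.00, so EBIT − I = £5,100,915.20.
DCL = total CM / (EBIT − I) = £18,612,915.20 / £5,100,915.20 = 3.6489.
EPS therefore changes by 3.6489 × (+23.6%) = +86.1%.

+86.1%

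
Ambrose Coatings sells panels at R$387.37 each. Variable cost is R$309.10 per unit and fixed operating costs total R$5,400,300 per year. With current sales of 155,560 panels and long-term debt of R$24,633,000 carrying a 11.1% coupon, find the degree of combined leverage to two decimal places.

3.01

Total contribution margin = 155,560 × R$78.27 = R$12,175,681.20.
EBIT = R$12,175,681.20 − R$5,400,300 = R$6,775,381.20. Interest = R$2,734,263.00.
DOL = R$12,175,681.20 ÷ R$6,775,381.20 = 1.7970; DFL = R$6,775,381.20 ÷ R$4,041,118.20 = 1.6766.
Combined leverage = 1.7970 × 1.6766 = 3.0129.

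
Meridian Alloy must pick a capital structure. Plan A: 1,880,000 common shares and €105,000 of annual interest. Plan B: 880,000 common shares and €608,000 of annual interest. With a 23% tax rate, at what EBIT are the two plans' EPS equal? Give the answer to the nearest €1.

Set EPS_A = EPS_B: (EBIT − €105,000)(1 − 0.23) ÷ 1,880,000 = (EBIT − €608,000)(1 − 0.23) ÷ 880,000.
The (1 − t) factor cancels: (EBIT − 105,000) × 880,000 = (EBIT − 608,000) × 1,880,000.
EBIT × (1,880,000 − 880,000) = 608,000 × 1,880,000 − 105,000 × 880,000 = 1,050,640,000,000, so EBIT = 1,050,640,000,000 ÷ 1,000,000 = 1,050,640.00.

€1,050,640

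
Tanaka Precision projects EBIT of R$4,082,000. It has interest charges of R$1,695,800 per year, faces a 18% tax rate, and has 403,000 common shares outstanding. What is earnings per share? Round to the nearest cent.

R$4.86

Pre-tax income = R$4,082,000 − R$1,695,800.00 = R$2,386,200.00.
After tax at 18%: net income = R$2,386,200.00 × 0.82 = R$1,956,684.00.
EPS = R$1,956,684.00 ÷ 403,000 = R$4.86.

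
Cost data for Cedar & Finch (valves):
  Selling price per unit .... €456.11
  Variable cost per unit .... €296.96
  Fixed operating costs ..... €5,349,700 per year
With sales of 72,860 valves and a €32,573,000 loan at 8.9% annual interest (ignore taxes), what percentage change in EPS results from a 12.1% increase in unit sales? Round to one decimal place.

At 72,860 units, contribution = 72,860 × €159.15 = €11,595,669.00.
Operating income = contribution − fixed costs = €11,595,669.00 − €5,349,700 = €6,245,969.00.
Interest = €2,898,997.00, so EBIT − I = €3,346,972.00.
DCL = total CM / (EBIT − I) = €11,595,669.00 / €3,346,972.00 = 3.4645.
EPS therefore changes by 3.4645 × (+12.1%) = +41.9%.

+41.9%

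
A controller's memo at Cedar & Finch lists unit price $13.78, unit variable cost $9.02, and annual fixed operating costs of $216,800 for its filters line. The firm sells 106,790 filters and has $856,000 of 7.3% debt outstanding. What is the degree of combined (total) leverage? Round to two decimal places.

Contribution at this volume is 106,790 × $4.76 = $508,320.40.
EBIT = $508,320.40 − $216,800 = $291,520.40. Interest = $62,488.00, so EBIT − I = $229,032.40.
Degree of total leverage = total CM / (EBIT − interest) = $508,320.40 / $229,032.40 = 2.2194.

2.22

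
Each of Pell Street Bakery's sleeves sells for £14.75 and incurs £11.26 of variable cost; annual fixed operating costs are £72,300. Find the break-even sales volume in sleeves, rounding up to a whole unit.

Contribution margin per unit = £14.75 − £11.26 = £3.49.
Break-even Q = £72,300 / £3.49 = 20,716.33 → 20,717 sleeves.

20,717 sleeves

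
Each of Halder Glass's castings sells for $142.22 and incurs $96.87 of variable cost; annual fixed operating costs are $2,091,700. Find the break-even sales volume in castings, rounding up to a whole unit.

Each unit contributes $142.22 − $96.87 = $45.35.
Break-even volume = fixed costs ÷ CM per unit = $2,091,700 ÷ $45.35 = 46,123.48, so 46,124 castings.

46,124 castings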